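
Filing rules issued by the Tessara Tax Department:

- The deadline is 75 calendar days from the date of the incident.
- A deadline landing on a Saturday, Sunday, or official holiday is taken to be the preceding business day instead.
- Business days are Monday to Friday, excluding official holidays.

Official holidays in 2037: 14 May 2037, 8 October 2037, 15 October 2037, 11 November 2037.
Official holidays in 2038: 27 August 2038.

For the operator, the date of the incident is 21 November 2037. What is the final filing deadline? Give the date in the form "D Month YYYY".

75 calendar days after 21 November 2037 is 4 February 2038.
4 February 2038 (Thursday) is already a business day.
Final deadline: 4 February 2038.

4 February 2038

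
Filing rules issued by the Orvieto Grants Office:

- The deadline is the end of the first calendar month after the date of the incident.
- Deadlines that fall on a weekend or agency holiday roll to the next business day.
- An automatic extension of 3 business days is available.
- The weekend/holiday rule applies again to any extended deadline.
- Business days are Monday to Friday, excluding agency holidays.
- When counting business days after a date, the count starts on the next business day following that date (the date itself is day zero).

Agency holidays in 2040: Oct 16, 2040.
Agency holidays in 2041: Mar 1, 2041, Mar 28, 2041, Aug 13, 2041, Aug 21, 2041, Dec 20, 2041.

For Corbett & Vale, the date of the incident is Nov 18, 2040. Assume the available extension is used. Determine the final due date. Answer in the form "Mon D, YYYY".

1 month after Nov 18, 2040 is December 2040; that month ends on Dec 31, 2040.
Since Dec 31, 2040 is a Monday and not a holiday, the date is unchanged.
The 3-business-day extension runs from Dec 31, 2040 to Jan 3, 2041.
Jan 3, 2041 falls on a Thursday, which is a business day, so no adjustment is needed.
The final due date is Jan 3, 2041.

Jan 3, 2041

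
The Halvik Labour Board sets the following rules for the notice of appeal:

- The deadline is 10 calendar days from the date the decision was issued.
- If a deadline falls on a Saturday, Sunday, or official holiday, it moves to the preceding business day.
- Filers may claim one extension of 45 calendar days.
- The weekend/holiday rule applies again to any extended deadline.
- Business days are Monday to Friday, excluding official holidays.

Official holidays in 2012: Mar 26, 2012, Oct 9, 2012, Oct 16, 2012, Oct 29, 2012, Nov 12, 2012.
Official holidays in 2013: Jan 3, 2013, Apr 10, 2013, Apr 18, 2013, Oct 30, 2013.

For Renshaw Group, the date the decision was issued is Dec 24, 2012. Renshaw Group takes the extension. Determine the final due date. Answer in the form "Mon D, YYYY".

Feb 15, 2013

Trigger date Dec 24, 2012 + 10 calendar days = Jan 3, 2013.
Because Jan 3, 2013 is a listed holiday, the deadline becomes Jan 2, 2013 (Wednesday).
Add the 45 calendar-day extension to Jan 2, 2013: Feb 16, 2013.
Feb 16, 2013 falls on a Saturday. Rolling to the preceding business day gives Feb 15, 2013, a Friday.
The final due date is Feb 15, 2013.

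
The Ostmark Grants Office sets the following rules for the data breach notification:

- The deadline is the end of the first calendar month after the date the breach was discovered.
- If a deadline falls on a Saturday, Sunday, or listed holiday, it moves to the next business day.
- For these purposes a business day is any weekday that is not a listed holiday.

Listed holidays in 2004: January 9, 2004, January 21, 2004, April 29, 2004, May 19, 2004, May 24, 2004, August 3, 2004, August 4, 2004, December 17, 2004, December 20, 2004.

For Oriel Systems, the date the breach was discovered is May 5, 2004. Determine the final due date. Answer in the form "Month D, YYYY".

1 month after May 5, 2004 falls in June 2004; the last day of that month is June 30, 2004.
June 30, 2004 is a Wednesday and not a listed holiday, so it stands.
Final deadline: June 30, 2004.

June 30, 2004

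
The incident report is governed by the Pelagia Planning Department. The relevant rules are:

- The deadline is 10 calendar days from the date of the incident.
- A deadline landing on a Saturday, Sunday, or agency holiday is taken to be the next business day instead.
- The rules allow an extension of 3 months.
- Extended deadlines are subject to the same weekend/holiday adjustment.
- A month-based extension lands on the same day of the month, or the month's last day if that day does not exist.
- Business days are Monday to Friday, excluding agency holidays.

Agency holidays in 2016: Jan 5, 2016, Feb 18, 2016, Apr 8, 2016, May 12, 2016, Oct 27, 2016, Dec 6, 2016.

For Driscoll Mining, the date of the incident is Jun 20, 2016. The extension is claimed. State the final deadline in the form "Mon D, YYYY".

Sep 30, 2016

Adding 10 calendar days to Jun 20, 2016 gives Jun 30, 2016.
Jun 30, 2016 is a Thursday and not a listed holiday, so it stands.
The 3 months extension carries Jun 30, 2016 to Sep 30, 2016.
Since Sep 30, 2016 is a Friday and not a holiday, the date is unchanged.
Final deadline: Sep 30, 2016.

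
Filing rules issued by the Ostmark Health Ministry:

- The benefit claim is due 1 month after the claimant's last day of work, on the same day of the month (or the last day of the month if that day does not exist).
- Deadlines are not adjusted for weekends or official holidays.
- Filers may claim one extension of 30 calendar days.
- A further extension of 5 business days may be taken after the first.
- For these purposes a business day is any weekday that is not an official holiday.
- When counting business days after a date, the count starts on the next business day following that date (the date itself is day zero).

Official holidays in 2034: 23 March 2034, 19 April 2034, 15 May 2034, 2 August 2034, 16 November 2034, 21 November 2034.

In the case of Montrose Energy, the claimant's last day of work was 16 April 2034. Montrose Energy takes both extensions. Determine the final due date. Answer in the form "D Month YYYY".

22 June 2034

1 month from 16 April 2034 is 16 May 2034.
No adjustment is made for weekends or holidays, so 16 May 2034 stands.
With the 30-day extension, 16 May 2034 becomes 15 June 2034.
No adjustment is made for weekends or holidays, so 15 June 2034 stands.
Applying the 5-business-day extension: 5 business days after 15 June 2034 is 22 June 2034.
22 June 2034 falls on a Thursday. The rules make no weekend/holiday allowance, so it remains 22 June 2034.
Deadline: 22 June 2034.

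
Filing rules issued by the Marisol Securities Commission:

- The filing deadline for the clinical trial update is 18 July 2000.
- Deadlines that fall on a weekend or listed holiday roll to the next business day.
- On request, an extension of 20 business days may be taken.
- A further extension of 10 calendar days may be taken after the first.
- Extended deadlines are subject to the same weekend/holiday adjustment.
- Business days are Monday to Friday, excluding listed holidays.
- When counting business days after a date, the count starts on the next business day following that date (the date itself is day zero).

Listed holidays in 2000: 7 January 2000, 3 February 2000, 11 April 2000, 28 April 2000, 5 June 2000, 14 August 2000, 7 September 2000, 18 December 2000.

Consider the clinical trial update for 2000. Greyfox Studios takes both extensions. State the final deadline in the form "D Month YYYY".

28 August 2000

Start from the fixed due date, 18 July 2000.
18 July 2000 is a Tuesday and not a listed holiday, so it stands.
The 20-business-day extension runs from 18 July 2000 to 16 August 2000.
16 August 2000 is a Wednesday and not a listed holiday, so it stands.
Add the 10 calendar-day extension to 16 August 2000: 26 August 2000.
26 August 2000 falls on a Saturday. Rolling to the next business day gives 28 August 2000, a Monday.
Final deadline: 28 August 2000.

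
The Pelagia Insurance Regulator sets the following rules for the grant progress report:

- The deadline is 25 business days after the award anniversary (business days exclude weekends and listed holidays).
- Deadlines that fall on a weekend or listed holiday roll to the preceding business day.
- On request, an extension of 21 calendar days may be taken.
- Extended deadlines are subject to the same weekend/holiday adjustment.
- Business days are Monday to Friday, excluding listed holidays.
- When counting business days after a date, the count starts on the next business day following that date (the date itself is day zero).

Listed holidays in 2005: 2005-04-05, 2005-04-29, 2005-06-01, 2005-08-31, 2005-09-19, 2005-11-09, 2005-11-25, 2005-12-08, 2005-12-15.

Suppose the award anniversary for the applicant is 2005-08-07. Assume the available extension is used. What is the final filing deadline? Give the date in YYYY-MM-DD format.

Counting 25 business days after 2005-08-07 (skipping weekends and listed holidays) reaches 2005-09-12.
Since 2005-09-12 is a Monday and not a holiday, the date is unchanged.
With the 21-day extension, 2005-09-12 becomes 2005-10-03.
2005-10-03 is a Monday and not a listed holiday, so it stands.
Final deadline: 2005-10-03.

2005-10-03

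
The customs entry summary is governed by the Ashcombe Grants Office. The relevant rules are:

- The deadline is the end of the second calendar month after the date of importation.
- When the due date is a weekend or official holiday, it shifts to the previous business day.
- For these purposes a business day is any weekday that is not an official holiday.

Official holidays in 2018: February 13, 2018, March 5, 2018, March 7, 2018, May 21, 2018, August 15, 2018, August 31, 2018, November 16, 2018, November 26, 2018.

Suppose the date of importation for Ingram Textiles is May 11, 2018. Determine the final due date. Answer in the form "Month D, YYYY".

2 months after May 11, 2018 falls in July 2018; the last day of that month is July 31, 2018.
July 31, 2018 (Tuesday) is already a business day.
So the filing is due July 31, 2018.

July 31, 2018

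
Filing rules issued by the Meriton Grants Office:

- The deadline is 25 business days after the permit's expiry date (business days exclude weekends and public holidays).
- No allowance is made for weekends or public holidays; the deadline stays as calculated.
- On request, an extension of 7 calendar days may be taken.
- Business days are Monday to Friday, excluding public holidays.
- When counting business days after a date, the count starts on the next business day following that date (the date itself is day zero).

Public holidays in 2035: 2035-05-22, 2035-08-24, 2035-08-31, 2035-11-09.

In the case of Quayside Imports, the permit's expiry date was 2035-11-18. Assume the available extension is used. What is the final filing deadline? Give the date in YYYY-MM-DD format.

Counting 25 business days after 2035-11-18 (skipping weekends and listed holidays) reaches 2035-12-21.
2035-12-21 falls on a Friday. The rules make no weekend/holiday allowance, so it remains 2035-12-21.
Applying the 7-calendar-day extension: 2035-12-21 + 7 days = 2035-12-28.
2035-12-28 falls on a Friday. The rules make no weekend/holiday allowance, so it remains 2035-12-28.
So the filing is due 2035-12-28.

2035-12-28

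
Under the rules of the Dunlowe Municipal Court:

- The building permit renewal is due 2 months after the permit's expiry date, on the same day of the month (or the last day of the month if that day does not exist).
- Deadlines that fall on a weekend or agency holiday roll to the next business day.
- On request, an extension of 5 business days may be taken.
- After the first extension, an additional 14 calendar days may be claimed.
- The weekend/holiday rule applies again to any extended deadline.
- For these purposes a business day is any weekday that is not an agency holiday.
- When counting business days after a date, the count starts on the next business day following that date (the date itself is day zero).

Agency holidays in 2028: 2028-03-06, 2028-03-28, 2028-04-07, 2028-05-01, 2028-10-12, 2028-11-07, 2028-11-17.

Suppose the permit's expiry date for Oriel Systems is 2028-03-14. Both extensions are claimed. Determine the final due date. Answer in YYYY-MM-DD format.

2028-06-05

Moving 2 months forward from 2028-03-14 on the corresponding day gives 2028-05-14.
2028-05-14 is a Sunday, so it moves to the next business day, 2028-05-15 (Monday).
Counting 5 further business days from 2028-05-15 reaches 2028-05-22.
Since 2028-05-22 is a Monday and not a holiday, the date is unchanged.
With the 14-day extension, 2028-05-22 becomes 2028-06-05.
Since 2028-06-05 is a Monday and not a holiday, the date is unchanged.
Deadline: 2028-06-05.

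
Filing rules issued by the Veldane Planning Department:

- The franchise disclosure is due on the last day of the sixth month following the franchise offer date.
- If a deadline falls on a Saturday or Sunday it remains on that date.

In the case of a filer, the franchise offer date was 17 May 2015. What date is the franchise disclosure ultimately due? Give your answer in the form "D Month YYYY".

30 November 2015

6 months after 17 May 2015 falls in November 2015; the last day of that month is 30 November 2015.
30 November 2015 is a Monday; no weekend or holiday adjustment applies.
Final deadline: 30 November 2015.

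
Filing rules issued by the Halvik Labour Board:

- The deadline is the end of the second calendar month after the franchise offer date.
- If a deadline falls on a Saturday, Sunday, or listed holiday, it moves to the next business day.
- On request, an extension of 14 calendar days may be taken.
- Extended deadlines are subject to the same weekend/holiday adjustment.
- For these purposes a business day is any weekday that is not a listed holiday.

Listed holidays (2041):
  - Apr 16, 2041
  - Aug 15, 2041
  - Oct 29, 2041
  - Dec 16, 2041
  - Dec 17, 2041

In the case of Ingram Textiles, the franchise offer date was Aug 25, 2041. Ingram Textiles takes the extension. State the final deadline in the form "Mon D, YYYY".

The second month after Aug 25, 2041 is October 2041, whose last day is Oct 31, 2041.
Oct 31, 2041 falls on a Thursday, which is a business day, so no adjustment is needed.
The 14-calendar-day extension moves the deadline from Oct 31, 2041 to Nov 14, 2041.
Since Nov 14, 2041 is a Thursday and not a holiday, the date is unchanged.
Final deadline: Nov 14, 2041.

Nov 14, 2041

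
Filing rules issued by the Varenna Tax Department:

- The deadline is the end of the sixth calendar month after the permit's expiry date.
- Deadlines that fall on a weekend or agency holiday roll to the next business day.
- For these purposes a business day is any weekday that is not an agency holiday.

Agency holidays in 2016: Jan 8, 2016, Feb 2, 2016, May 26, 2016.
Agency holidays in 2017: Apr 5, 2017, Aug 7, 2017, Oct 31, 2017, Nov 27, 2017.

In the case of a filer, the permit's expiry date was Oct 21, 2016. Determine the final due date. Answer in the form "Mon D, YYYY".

6 months after Oct 21, 2016 falls in April 2017; the last day of that month is Apr 30, 2017.
Apr 30, 2017 falls on a Sunday. Rolling to the next business day gives May 1, 2017, a Monday.
The final due date is May 1, 2017.

May 1, 2017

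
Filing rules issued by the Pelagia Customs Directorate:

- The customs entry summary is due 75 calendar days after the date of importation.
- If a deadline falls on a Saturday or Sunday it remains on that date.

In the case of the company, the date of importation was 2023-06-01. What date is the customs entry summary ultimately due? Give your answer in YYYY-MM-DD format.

2023-08-15

Adding 75 calendar days to 2023-06-01 gives 2023-08-15.
2023-08-15 falls on a Tuesday. The rules make no weekend/holiday allowance, so it remains 2023-08-15.
Final deadline: 2023-08-15.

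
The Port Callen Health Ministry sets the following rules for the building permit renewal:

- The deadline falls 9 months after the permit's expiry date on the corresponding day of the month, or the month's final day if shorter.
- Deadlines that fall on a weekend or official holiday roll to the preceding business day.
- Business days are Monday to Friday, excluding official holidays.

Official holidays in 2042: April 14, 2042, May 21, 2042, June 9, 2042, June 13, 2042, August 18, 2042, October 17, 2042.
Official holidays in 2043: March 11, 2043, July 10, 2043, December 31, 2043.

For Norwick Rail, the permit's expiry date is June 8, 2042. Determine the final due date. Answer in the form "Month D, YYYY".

March 6, 2043

9 months after June 8, 2042, on the same day of the month, is March 8, 2043.
March 8, 2043 is a Sunday, so it moves to the preceding business day, March 6, 2043 (Friday).
So the filing is due March 6, 2043.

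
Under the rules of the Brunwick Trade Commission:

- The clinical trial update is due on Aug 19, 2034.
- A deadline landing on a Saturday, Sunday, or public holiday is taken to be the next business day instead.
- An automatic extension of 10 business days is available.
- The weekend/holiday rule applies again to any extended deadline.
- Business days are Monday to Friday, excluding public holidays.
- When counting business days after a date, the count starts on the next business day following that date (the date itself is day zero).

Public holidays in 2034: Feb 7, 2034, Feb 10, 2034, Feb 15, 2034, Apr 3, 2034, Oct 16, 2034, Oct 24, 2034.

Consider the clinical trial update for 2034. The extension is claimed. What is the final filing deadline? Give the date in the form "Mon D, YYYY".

The stated deadline is Aug 19, 2034.
Aug 19, 2034 is a Saturday; the next business day is Aug 21, 2034 (Monday).
The 10-business-day extension runs from Aug 21, 2034 to Sep 4, 2034.
Since Sep 4, 2034 is a Monday and not a holiday, the date is unchanged.
Deadline: Sep 4, 2034.

Sep 4, 2034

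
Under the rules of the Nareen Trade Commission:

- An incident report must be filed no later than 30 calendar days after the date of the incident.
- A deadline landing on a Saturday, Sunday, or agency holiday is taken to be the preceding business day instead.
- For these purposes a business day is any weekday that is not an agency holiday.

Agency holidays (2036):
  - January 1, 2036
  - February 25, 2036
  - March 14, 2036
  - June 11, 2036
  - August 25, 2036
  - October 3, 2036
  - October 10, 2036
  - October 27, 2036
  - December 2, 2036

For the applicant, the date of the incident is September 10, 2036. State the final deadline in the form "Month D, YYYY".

October 9, 2036

Adding 30 calendar days to September 10, 2036 gives October 10, 2036.
Because October 10, 2036 is a listed holiday, the deadline becomes October 9, 2036 (Thursday).
Deadline: October 9, 2036.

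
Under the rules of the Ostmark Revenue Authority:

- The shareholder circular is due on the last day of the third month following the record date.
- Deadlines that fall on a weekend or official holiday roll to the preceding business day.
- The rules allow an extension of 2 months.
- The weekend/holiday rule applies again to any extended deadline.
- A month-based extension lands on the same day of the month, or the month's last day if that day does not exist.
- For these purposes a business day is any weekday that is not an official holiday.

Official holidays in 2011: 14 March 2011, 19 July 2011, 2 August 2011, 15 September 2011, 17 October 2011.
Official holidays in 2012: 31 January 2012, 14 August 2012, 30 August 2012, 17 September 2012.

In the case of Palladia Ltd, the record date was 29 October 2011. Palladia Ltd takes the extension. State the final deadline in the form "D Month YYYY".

30 March 2012

3 months after 29 October 2011 falls in January 2012; the last day of that month is 31 January 2012.
31 January 2012 is a listed holiday; the preceding business day is 30 January 2012 (Monday).
Applying the 2 months extension: 2 months after 30 January 2012 is 30 March 2012.
Since 30 March 2012 is a Friday and not a holiday, the date is unchanged.
The final due date is 30 March 2012.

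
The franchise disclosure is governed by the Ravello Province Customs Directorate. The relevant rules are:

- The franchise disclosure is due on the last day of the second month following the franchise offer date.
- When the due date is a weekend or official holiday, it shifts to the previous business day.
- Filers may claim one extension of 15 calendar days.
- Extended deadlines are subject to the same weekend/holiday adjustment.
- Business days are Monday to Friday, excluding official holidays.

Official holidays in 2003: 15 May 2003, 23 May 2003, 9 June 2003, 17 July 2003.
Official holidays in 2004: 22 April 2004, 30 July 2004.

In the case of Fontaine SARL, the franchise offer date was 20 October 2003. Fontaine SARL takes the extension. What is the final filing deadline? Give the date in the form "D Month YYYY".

15 January 2004

2 months after 20 October 2003 falls in December 2003; the last day of that month is 31 December 2003.
31 December 2003 falls on a Wednesday, which is a business day, so no adjustment is needed.
The 15-calendar-day extension moves the deadline from 31 December 2003 to 15 January 2004.
15 January 2004 is a Thursday and not a listed holiday, so it stands.
Final deadline: 15 January 2004.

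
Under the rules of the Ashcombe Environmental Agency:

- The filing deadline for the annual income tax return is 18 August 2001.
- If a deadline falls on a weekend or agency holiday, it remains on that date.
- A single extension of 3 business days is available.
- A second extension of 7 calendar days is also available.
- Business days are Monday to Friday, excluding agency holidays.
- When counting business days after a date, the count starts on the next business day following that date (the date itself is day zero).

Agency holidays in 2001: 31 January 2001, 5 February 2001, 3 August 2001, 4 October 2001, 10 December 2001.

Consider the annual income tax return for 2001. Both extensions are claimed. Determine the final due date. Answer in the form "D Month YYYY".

The stated deadline is 18 August 2001.
No adjustment is made for weekends or holidays, so 18 August 2001 stands.
Counting 3 further business days from 18 August 2001 reaches 22 August 2001.
22 August 2001 is a Wednesday; no weekend or holiday adjustment applies.
Applying the 7-calendar-day extension: 22 August 2001 + 7 days = 29 August 2001.
29 August 2001 is a Wednesday; no weekend or holiday adjustment applies.
The final due date is 29 August 2001.

29 August 2001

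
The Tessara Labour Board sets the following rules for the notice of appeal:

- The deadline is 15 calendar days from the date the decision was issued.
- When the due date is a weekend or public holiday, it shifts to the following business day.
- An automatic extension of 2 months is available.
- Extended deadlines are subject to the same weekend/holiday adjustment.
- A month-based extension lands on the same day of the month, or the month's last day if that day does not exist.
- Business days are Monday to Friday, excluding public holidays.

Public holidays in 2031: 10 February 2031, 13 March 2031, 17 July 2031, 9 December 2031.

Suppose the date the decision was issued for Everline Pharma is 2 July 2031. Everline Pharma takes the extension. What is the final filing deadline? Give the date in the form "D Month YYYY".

15 calendar days after 2 July 2031 is 17 July 2031.
Because 17 July 2031 is a listed holiday, the deadline becomes 18 July 2031 (Friday).
The 2 months extension carries 18 July 2031 to 18 September 2031.
18 September 2031 is a Thursday and not a listed holiday, so it stands.
Final deadline: 18 September 2031.

18 September 2031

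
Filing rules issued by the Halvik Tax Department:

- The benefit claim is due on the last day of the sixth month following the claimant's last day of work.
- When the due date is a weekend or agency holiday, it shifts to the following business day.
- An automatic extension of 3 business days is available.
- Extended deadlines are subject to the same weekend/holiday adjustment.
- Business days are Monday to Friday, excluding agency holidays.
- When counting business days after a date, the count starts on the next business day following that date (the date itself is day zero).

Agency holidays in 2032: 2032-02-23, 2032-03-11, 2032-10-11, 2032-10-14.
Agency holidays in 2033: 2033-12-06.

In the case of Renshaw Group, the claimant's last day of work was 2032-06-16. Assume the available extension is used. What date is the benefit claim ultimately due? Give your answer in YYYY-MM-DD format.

6 months after 2032-06-16 is December 2032; that month ends on 2032-12-31.
Since 2032-12-31 is a Friday and not a holiday, the date is unchanged.
The 3-business-day extension runs from 2032-12-31 to 2033-01-05.
2033-01-05 falls on a Wednesday, which is a business day, so no adjustment is needed.
So the filing is due 2033-01-05.

2033-01-05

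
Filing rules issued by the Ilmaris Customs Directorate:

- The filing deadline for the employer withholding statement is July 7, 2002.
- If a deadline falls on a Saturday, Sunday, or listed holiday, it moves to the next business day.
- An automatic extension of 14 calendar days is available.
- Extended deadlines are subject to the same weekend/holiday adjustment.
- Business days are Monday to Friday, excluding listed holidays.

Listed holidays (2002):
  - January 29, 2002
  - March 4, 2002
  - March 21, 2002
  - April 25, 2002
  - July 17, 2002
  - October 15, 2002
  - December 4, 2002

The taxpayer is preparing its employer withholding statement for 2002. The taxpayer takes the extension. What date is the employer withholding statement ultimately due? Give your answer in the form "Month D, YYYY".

Start from the fixed due date, July 7, 2002.
July 7, 2002 is a Sunday, so it moves to the next business day, July 8, 2002 (Monday).
The 14-calendar-day extension moves the deadline from July 8, 2002 to July 22, 2002.
July 22, 2002 falls on a Monday, which is a business day, so no adjustment is needed.
So the filing is due July 22, 2002.

July 22, 2002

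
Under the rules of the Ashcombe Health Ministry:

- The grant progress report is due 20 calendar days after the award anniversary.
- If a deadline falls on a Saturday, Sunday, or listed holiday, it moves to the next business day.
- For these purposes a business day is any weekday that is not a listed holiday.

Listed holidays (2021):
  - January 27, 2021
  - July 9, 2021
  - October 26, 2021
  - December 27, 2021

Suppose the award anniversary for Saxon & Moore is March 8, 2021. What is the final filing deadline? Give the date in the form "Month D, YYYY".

March 29, 2021

Adding 20 calendar days to March 8, 2021 gives March 28, 2021.
March 28, 2021 is a Sunday, so it moves to the next business day, March 29, 2021 (Monday).
Deadline: March 29, 2021.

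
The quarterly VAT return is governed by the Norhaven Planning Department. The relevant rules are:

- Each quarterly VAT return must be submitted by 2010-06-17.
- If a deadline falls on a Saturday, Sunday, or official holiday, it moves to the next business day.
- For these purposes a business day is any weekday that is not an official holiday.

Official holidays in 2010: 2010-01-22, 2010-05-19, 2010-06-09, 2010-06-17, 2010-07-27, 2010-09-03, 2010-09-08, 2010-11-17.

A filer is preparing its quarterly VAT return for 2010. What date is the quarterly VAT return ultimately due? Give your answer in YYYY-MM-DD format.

2010-06-18

The stated deadline is 2010-06-17.
2010-06-17 falls on a listed holiday. Rolling to the next business day gives 2010-06-18, a Friday.
So the filing is due 2010-06-18.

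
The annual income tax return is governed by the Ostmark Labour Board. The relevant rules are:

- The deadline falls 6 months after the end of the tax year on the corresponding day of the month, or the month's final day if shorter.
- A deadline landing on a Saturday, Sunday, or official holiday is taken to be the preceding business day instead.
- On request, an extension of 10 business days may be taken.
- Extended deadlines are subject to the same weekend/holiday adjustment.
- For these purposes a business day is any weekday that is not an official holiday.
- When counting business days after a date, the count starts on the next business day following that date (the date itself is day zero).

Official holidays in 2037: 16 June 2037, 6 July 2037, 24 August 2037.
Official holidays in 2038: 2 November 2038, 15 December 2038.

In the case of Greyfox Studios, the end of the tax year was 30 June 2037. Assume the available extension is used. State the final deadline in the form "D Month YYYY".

13 January 2038

6 months from 30 June 2037 is 30 December 2037.
Since 30 December 2037 is a Wednesday and not a holiday, the date is unchanged.
Applying the 10-business-day extension: 10 business days after 30 December 2037 is 13 January 2038.
Since 13 January 2038 is a Wednesday and not a holiday, the date is unchanged.
The final due date is 13 January 2038.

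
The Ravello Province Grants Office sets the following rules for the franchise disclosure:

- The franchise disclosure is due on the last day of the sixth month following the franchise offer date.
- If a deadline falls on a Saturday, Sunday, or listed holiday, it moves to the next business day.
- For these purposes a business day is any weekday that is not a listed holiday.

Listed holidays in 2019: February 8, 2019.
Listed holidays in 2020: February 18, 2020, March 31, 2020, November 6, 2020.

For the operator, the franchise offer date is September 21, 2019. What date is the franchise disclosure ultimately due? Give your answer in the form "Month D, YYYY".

April 1, 2020

6 months after September 21, 2019 falls in March 2020; the last day of that month is March 31, 2020.
March 31, 2020 is a listed holiday, so it moves to the next business day, April 1, 2020 (Wednesday).
Final deadline: April 1, 2020.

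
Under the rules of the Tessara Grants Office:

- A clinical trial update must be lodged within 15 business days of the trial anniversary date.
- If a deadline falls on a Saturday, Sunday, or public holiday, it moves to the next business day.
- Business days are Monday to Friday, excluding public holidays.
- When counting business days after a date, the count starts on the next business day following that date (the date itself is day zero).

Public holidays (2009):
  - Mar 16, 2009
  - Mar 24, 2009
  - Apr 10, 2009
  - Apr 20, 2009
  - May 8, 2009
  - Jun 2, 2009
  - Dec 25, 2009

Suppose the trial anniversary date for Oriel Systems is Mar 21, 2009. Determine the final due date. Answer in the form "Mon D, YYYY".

15 business days after Mar 21, 2009, excluding weekends and holidays, is Apr 14, 2009.
Since Apr 14, 2009 is a Tuesday and not a holiday, the date is unchanged.
The final due date is Apr 14, 2009.

Apr 14, 2009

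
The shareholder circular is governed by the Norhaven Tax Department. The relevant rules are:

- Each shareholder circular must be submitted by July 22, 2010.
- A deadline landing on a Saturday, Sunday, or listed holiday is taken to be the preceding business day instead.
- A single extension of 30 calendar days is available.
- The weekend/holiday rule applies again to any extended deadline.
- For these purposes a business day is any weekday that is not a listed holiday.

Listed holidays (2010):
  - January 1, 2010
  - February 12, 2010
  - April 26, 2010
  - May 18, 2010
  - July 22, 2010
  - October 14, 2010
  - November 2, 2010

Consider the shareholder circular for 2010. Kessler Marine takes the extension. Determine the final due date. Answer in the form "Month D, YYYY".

The statutory due date is July 22, 2010.
July 22, 2010 is a listed holiday; the preceding business day is July 21, 2010 (Wednesday).
The 30-calendar-day extension moves the deadline from July 21, 2010 to August 20, 2010.
August 20, 2010 (Friday) is already a business day.
Deadline: August 20, 2010.

August 20, 2010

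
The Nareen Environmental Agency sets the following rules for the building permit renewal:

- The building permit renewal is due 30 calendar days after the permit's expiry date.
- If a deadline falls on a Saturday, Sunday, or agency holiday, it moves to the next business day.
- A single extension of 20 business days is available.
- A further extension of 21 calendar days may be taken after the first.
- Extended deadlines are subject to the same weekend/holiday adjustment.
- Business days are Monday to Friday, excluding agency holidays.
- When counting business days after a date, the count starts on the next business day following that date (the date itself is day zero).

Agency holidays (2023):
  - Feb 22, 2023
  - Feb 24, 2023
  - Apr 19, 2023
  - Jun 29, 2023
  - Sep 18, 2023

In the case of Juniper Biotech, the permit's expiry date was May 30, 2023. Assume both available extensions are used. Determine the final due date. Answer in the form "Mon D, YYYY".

30 calendar days after May 30, 2023 is Jun 29, 2023.
Jun 29, 2023 is a listed holiday; the next business day is Jun 30, 2023 (Friday).
Counting 20 further business days from Jun 30, 2023 reaches Jul 28, 2023.
Jul 28, 2023 falls on a Friday, which is a business day, so no adjustment is needed.
Applying the 21-calendar-day extension: Jul 28, 2023 + 21 days = Aug 18, 2023.
Aug 18, 2023 falls on a Friday, which is a business day, so no adjustment is needed.
The final due date is Aug 18, 2023.

Aug 18, 2023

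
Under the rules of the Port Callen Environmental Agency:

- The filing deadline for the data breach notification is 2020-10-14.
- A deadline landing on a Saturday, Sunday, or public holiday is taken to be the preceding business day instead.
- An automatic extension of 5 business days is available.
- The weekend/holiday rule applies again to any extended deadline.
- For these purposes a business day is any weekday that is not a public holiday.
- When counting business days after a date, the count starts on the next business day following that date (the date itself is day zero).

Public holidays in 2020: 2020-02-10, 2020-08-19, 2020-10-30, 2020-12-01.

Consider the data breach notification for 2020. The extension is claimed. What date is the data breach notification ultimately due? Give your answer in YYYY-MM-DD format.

Start from the fixed due date, 2020-10-14.
2020-10-14 falls on a Wednesday, which is a business day, so no adjustment is needed.
Counting 5 further business days from 2020-10-14 reaches 2020-10-21.
2020-10-21 falls on a Wednesday, which is a business day, so no adjustment is needed.
Final deadline: 2020-10-21.

2020-10-21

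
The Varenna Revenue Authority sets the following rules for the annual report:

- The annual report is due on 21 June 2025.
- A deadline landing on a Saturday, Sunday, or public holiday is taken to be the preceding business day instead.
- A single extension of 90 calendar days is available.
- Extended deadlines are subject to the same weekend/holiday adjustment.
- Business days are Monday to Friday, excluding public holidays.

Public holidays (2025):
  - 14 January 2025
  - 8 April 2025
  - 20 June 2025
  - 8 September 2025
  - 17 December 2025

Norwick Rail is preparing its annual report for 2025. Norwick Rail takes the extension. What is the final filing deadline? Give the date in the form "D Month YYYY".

The stated deadline is 21 June 2025.
21 June 2025 is a Saturday, so it moves to the preceding business day, 19 June 2025 (Thursday).
With the 90-day extension, 19 June 2025 becomes 17 September 2025.
Since 17 September 2025 is a Wednesday and not a holiday, the date is unchanged.
Final deadline: 17 September 2025.

17 September 2025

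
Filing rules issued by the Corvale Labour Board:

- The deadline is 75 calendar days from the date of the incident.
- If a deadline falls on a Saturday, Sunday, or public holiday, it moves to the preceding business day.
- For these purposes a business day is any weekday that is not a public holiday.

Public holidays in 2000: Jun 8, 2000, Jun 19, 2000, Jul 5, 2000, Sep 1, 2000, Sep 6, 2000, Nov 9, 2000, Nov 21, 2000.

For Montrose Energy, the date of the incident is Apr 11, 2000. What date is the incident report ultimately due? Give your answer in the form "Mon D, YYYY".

Jun 23, 2000

From Apr 11, 2000, 75 calendar days later is Jun 25, 2000.
Jun 25, 2000 falls on a Sunday. Rolling to the preceding business day gives Jun 23, 2000, a Friday.
Deadline: Jun 23, 2000.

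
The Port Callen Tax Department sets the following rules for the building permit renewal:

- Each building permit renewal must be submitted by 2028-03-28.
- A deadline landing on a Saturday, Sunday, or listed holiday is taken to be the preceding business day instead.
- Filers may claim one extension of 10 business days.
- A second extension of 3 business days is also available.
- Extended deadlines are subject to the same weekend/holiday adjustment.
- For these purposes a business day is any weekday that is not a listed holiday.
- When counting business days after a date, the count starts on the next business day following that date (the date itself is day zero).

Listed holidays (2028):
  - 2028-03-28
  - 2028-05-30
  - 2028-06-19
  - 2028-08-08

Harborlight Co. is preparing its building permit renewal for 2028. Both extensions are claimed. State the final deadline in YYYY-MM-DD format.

2028-04-14

The stated deadline is 2028-03-28.
2028-03-28 is a listed holiday, so it moves to the preceding business day, 2028-03-27 (Monday).
The 10-business-day extension runs from 2028-03-27 to 2028-04-11.
2028-04-11 is a Tuesday and not a listed holiday, so it stands.
Counting 3 further business days from 2028-04-11 reaches 2028-04-14.
Since 2028-04-14 is a Friday and not a holiday, the date is unchanged.
So the filing is due 2028-04-14.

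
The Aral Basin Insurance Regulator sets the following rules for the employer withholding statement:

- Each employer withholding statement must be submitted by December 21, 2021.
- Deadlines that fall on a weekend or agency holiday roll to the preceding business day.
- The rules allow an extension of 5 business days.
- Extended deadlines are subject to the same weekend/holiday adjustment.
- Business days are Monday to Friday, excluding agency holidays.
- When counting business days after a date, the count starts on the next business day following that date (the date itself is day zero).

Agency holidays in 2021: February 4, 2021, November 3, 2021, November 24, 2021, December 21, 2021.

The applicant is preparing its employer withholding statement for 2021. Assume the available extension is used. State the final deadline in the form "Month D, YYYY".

December 28, 2021

The stated deadline is December 21, 2021.
Because December 21, 2021 is a listed holiday, the deadline becomes December 20, 2021 (Monday).
The 5-business-day extension runs from December 20, 2021 to December 28, 2021.
December 28, 2021 falls on a Tuesday, which is a business day, so no adjustment is needed.
The final due date is December 28, 2021.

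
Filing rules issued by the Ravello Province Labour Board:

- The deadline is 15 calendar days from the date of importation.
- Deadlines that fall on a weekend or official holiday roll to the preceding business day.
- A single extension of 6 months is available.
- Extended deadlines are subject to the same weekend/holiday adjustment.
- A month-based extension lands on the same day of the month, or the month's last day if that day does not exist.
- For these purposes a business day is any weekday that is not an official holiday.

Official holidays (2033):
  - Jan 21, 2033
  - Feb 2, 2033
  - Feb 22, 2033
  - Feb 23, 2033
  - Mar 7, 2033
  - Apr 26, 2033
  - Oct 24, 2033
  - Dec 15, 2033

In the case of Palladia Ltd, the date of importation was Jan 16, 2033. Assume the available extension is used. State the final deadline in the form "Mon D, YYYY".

From Jan 16, 2033, 15 calendar days later is Jan 31, 2033.
Jan 31, 2033 is a Monday and not a listed holiday, so it stands.
Applying the 6 months extension: 6 months after Jan 31, 2033 is Jul 31, 2033.
Because Jul 31, 2033 is a Sunday, the deadline becomes Jul 29, 2033 (Friday).
So the filing is due Jul 29, 2033.

Jul 29, 2033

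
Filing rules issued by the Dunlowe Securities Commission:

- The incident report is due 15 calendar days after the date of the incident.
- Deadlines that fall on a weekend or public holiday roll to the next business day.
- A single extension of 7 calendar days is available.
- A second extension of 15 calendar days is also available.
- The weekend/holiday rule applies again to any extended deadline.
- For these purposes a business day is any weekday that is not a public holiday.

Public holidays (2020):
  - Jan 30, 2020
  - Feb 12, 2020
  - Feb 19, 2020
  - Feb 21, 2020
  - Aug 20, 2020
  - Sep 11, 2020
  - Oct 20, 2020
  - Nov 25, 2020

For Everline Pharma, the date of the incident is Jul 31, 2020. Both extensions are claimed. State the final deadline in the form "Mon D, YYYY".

Sep 8, 2020

Adding 15 calendar days to Jul 31, 2020 gives Aug 15, 2020.
Aug 15, 2020 is a Saturday; the next business day is Aug 17, 2020 (Monday).
Applying the 7-calendar-day extension: Aug 17, 2020 + 7 days = Aug 24, 2020.
Since Aug 24, 2020 is a Monday and not a holiday, the date is unchanged.
Applying the 15-calendar-day extension: Aug 24, 2020 + 15 days = Sep 8, 2020.
Since Sep 8, 2020 is a Tuesday and not a holiday, the date is unchanged.
The final due date is Sep 8, 2020.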